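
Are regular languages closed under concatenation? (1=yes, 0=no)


Regular languages are closed under all standard operations:
- Union: Yes (product construction)
- Intersection: Yes (product construction)
- Complement: Yes (swap accept/reject)
- Concatenation: Yes (NFA construction)
Operation: concatenation -> Closed

1


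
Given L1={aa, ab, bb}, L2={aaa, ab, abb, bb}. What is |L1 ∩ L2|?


L1 = {aa, ab, bb}
L2 = {aaa, ab, abb, bb}
Checking each string in L1 against L2:
  'aa': in L2? No
  'ab': in L2? Yes
  'bb': in L2? Yes
Intersection = {ab, bb}
|L1 ∩ L2| = 2

2


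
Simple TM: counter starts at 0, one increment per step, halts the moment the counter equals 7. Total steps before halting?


Counter starts at 0. Counting sequence:
  Step 1: counter = 1
  Step 2: counter = 2
  Step 3: counter = 3
  Step 4: counter = 4
  Step 5: counter = 5
  Step 6: counter = 6
  Step 7: counter = 7
Counter reached 7 -> halt
Total steps = 7

7


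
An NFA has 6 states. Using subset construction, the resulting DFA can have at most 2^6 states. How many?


NFA has 6 states
Subset construction: each DFA state = subset of NFA states
Maximum subsets = 2^6
2^6 = 64

64


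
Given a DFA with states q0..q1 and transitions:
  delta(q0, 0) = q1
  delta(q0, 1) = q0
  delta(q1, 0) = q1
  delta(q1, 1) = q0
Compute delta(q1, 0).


Looking up transition function:
delta(q1, 0) in the table
Row: q1, Column: 0
Result: q1

q1


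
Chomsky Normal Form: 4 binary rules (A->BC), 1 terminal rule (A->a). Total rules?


CNF allows two rule forms:
  A -> BC (binary): 4 rules
  A -> a (terminal): 1 rule
Total = 4 + 1 = 5

5


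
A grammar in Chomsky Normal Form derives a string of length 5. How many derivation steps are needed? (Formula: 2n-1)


Chomsky Normal Form derivation:
String length n = 5
Each step either:
  - Splits a nonterminal into two (n-1 such steps)
  - Converts a nonterminal to terminal (n such steps)
Total = (n-1) + n = 2n - 1
= 2(5) - 1
= 10 - 1
= 9

9


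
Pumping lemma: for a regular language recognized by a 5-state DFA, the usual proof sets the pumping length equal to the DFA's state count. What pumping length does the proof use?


Pumping lemma for regular languages (standard proof):
Take p = |Q|, the number of DFA states.
Any string of length >= |Q| passes through |Q|+1 states while reading its first |Q| symbols,
so by pigeonhole some state repeats, giving the loop that can be pumped.
Here |Q| = 5
Therefore the proof uses p = 5

5


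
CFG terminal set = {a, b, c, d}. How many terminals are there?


Terminal symbols: a, b, c, d
Counting each: a (#1), b (#2), c (#3), d (#4)
Total = 4

4


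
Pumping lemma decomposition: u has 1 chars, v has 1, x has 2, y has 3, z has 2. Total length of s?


|s| = |u| + |v| + |x| + |y| + |z|
= 1 + 1 + 2 + 3 + 2
= 2 + 2 + 5
= 4 + 5
= 9

9


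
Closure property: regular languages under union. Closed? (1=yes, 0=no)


Regular languages are closed under:
- Union (DFA product construction)
- Intersection (DFA product construction)
- Complement (swap accept/reject states)
- Concatenation (NFA construction)
- Kleene star (NFA construction)
union is in this list
Therefore: closed

1


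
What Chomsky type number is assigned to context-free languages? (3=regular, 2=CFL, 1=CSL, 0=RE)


Chomsky hierarchy levels:
  Type 3: Regular (DFA/NFA/regex)
  Type 2: Context-free (PDA)
  Type 1: Context-sensitive
  Type 0: Recursively enumerable (TM)
'context-free' corresponds to Type 2

2


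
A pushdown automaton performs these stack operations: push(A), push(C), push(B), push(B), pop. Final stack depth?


Tracing stack operations:
  push(A) -> stack = [A], depth=1
  push(C) -> stack = [A,C], depth=2
  push(B) -> stack = [A,C,B], depth=3
  push(B) -> stack = [A,C,B,B], depth=4
  pop -> removed B, stack = [A,C,B], depth=3
Final depth = 3

3


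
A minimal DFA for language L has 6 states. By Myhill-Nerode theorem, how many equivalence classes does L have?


Myhill-Nerode theorem:
Number of equivalence classes = number of states in minimal DFA
Minimal DFA states = 6
Therefore equivalence classes = 6

6


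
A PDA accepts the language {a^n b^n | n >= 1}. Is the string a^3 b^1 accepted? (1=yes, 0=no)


Language requires equal numbers of a's and b's
PDA pushes for each 'a', pops for each 'b'
Number of a's = 3
Number of b's = 1
3 != 1 -> Reject

0


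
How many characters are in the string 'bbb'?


String: 'bbb'
Counting characters:
  'b' appears 3 time(s)
Total length = 0 + 3 = 3

3


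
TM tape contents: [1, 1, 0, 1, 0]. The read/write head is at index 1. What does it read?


Tape: [1, 1, 0, 1, 0]
Positions: 0 1 2 3 4
Values:    1 1 0 1 0
Head at position 1
tape[1] = 1

1


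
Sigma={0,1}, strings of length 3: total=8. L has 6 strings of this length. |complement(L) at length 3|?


Alphabet: {0,1}
String length: 3
Total strings of length 3 = 2^3 = 8
Strings in L = 6
Complement = total - |L|
= 8 - 6
= 2

2


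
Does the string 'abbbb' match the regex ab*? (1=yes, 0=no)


Pattern: ab*
String: 'abbbb'
Pattern requires: exactly one 'a' followed by zero or more 'b's
First char is 'a' -> OK
Rest 'bbbb': all b's? Yes
Result: 1

1


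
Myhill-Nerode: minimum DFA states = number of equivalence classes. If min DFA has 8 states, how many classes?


Myhill-Nerode theorem:
Number of equivalence classes = number of states in minimal DFA
Minimal DFA states = 8
Therefore equivalence classes = 8

8


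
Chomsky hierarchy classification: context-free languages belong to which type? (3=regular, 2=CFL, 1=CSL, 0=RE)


Chomsky hierarchy levels:
  Type 3: Regular (DFA/NFA/regex)
  Type 2: Context-free (PDA)
  Type 1: Context-sensitive
  Type 0: Recursively enumerable (TM)
'context-free' corresponds to Type 2

2


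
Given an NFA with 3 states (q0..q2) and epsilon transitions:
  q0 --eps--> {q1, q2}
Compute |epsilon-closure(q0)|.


Starting from q0
Initialize closure = {q0}
Follow epsilon from q0 -> add q1
Follow epsilon from q0 -> add q2
Final closure: {q0, q1, q2}
Size = 3

3


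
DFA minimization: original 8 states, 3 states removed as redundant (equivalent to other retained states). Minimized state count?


Original DFA: 8 states
Redundant states removed: 3
Minimized states = original - removed
= 8 - 3
= 5

5


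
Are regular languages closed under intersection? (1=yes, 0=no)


Regular languages are closed under:
- Union (DFA product construction)
- Intersection (DFA product construction)
- Complement (swap accept/reject states)
- Concatenation (NFA construction)
- Kleene star (NFA construction)
intersection is in this list
Therefore: closed

1


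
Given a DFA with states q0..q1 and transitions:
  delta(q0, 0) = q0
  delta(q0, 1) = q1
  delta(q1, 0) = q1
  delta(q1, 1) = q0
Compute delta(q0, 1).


Looking up transition function:
delta(q0, 1) in the table
Row: q0, Column: 1
Result: q1

q1


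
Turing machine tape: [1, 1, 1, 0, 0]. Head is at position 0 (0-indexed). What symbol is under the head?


Tape: [1, 1, 1, 0, 0]
Positions: 0 1 2 3 4
Values:    1 1 1 0 0
Head at position 0
tape[0] = 1

1


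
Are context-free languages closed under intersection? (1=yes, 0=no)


CFL closure properties:
  Closed under: union, concatenation, Kleene star
  NOT closed under: intersection, complement
Operation 'intersection' is in not-closed list -> No (not closed)

0


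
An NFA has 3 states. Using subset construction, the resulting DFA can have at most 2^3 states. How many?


NFA has 3 states
Subset construction: each DFA state = subset of NFA states
Maximum subsets = 2^3
2^3 = 8

8


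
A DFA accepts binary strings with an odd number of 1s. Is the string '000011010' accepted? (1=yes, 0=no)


DFA has 2 states: q_even (start, accept=no) and q_odd
Processing string '000011010' character by character:
  Position 0: read '0', 1-count=0 -> q_even (no change)
  Position 1: read '0', 1-count=0 -> q_even (no change)
  Position 2: read '0', 1-count=0 -> q_even (no change)
  Position 3: read '0', 1-count=0 -> q_even (no change)
  Position 4: read '1', 1-count=1 -> q_odd
  Position 5: read '1', 1-count=2 -> q_even
  Position 6: read '0', 1-count=2 -> q_even (no change)
  Position 7: read '1', 1-count=3 -> q_odd
  Position 8: read '0', 1-count=3 -> q_odd (no change)
Final state: q_odd, total 1s = 3 (odd); the DFA requires an odd count -> accept

1


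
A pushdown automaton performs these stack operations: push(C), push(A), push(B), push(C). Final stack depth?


Tracing stack operations:
  push(C) -> stack = [C], depth=1
  push(A) -> stack = [C,A], depth=2
  push(B) -> stack = [C,A,B], depth=3
  push(C) -> stack = [C,A,B,C], depth=4
Final depth = 4

4


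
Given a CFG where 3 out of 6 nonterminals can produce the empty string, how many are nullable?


Nonterminals: {S, A, B, C, D, E}
A nonterminal is nullable if it can derive epsilon
Counting nullable nonterminals: 3
Total nullable = 3

3


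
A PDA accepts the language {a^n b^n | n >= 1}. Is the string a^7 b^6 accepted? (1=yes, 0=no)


Language requires equal numbers of a's and b's
PDA pushes for each 'a', pops for each 'b'
Number of a's = 7
Number of b's = 6
7 != 6 -> Reject

0


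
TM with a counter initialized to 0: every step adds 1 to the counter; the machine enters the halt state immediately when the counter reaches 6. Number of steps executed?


Counter starts at 0. Counting sequence:
  Step 1: counter = 1
  Step 2: counter = 2
  Step 3: counter = 3
  Step 4: counter = 4
  Step 5: counter = 5
  Step 6: counter = 6
Counter reached 6 -> halt
Total steps = 6

6


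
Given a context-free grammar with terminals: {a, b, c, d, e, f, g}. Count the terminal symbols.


Terminal symbols: a, b, c, d, e, f, g
Counting each: a (#1), b (#2), c (#3), d (#4), e (#5), f (#6), g (#7)
Total = 7

7


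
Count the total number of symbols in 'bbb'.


String: 'bbb'
Counting characters:
  'b' appears 3 time(s)
Total length = 0 + 3 = 3

3


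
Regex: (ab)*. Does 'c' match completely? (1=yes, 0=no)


Pattern: (ab)*
String: 'c'
Pattern requires: zero or more repetitions of 'ab'
Length 1 is odd -> cannot be (ab)* -> no match
Result: 0

0


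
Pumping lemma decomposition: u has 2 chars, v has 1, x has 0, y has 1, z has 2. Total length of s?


|s| = |u| + |v| + |x| + |y| + |z|
= 2 + 1 + 0 + 1 + 2
= 3 + 0 + 3
= 3 + 3
= 6

6


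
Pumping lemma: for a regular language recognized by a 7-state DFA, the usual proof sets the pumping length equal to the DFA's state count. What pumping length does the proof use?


Pumping lemma for regular languages (standard proof):
Take p = |Q|, the number of DFA states.
Any string of length >= |Q| passes through |Q|+1 states while reading its first |Q| symbols,
so by pigeonhole some state repeats, giving the loop that can be pumped.
Here |Q| = 7
Therefore the proof uses p = 7

7


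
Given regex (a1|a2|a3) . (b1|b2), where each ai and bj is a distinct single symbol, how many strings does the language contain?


First group: 3 alternatives
Second group: 2 alternatives
Concatenation: each choice from group 1 pairs with each from group 2
Total = 3 x 2 = 6

6


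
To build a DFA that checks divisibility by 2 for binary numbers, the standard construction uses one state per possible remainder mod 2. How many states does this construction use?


Divisibility by 2 is tracked via the remainder mod 2: 0, 1, ..., 1
The construction assigns one state to each remainder
Number of remainders = 2

2


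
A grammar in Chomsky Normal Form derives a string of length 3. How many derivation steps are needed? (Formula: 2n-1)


Chomsky Normal Form derivation:
String length n = 3
Each step either:
  - Splits a nonterminal into two (n-1 such steps)
  - Converts a nonterminal to terminal (n such steps)
Total = (n-1) + n = 2n - 1
= 2(3) - 1
= 6 - 1
= 5

5


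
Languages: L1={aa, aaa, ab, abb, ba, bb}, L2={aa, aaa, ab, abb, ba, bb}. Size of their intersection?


L1 = {aa, aaa, ab, abb, ba, bb}
L2 = {aa, aaa, ab, abb, ba, bb}
Checking each string in L1 against L2:
  'aa': in L2? Yes
  'aaa': in L2? Yes
  'ab': in L2? Yes
  'abb': in L2? Yes
  'ba': in L2? Yes
  'bb': in L2? Yes
Intersection = {aa, aaa, ab, abb, ba, bb}
|L1 ∩ L2| = 6

6


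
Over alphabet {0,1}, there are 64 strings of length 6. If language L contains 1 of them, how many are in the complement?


Alphabet: {0,1}
String length: 6
Total strings of length 6 = 2^6 = 64
Strings in L = 1
Complement = total - |L|
= 64 - 1
= 63

63


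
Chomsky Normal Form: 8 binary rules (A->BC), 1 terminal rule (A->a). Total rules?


CNF allows two rule forms:
  A -> BC (binary): 8 rules
  A -> a (terminal): 1 rule
Total = 8 + 1 = 9

9


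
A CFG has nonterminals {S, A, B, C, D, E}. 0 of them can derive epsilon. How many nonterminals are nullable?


Nonterminals: {S, A, B, C, D, E}
A nonterminal is nullable if it can derive epsilon
Counting nullable nonterminals: 0
Total nullable = 0

0


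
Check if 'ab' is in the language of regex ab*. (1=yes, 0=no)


Pattern: ab*
String: 'ab'
Pattern requires: exactly one 'a' followed by zero or more 'b's
First char is 'a' -> OK
Rest 'b': all b's? Yes
Result: 1

1


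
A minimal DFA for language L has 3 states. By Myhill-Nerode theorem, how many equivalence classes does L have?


Myhill-Nerode theorem:
Number of equivalence classes = number of states in minimal DFA
Minimal DFA states = 3
Therefore equivalence classes = 3

3


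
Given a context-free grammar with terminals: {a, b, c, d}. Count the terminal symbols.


Terminal symbols: a, b, c, d
Counting each: a (#1), b (#2), c (#3), d (#4)
Total = 4

4


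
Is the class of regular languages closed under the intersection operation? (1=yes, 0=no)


Regular languages are closed under:
- Union (DFA product construction)
- Intersection (DFA product construction)
- Complement (swap accept/reject states)
- Concatenation (NFA construction)
- Kleene star (NFA construction)
intersection is in this list
Therefore: closed

1


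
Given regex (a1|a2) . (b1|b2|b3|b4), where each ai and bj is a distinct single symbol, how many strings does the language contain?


First group: 2 alternatives
Second group: 4 alternatives
Concatenation: each choice from group 1 pairs with each from group 2
Total = 2 x 4 = 8

8


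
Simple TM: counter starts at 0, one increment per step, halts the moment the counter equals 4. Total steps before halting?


Counter starts at 0. Counting sequence:
  Step 1: counter = 1
  Step 2: counter = 2
  Step 3: counter = 3
  Step 4: counter = 4
Counter reached 4 -> halt
Total steps = 4

4


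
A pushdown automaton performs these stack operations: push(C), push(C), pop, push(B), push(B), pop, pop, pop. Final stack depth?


Tracing stack operations:
  push(C) -> stack = [C], depth=1
  push(C) -> stack = [C,C], depth=2
  pop -> removed C, stack = [C], depth=1
  push(B) -> stack = [C,B], depth=2
  push(B) -> stack = [C,B,B], depth=3
  pop -> removed B, stack = [C,B], depth=2
  pop -> removed B, stack = [C], depth=1
  pop -> removed C, stack = [], depth=0
Final depth = 0

0


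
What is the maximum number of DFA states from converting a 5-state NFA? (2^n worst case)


NFA has 5 states
Subset construction: each DFA state = subset of NFA states
Maximum subsets = 2^5
2^5 = 32

32


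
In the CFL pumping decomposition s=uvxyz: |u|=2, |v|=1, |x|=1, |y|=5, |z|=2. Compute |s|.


|s| = |u| + |v| + |x| + |y| + |z|
= 2 + 1 + 1 + 5 + 2
= 3 + 1 + 7
= 4 + 7
= 11

11


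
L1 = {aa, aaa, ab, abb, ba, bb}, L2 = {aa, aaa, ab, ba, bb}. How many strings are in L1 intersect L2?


L1 = {aa, aaa, ab, abb, ba, bb}
L2 = {aa, aaa, ab, ba, bb}
Checking each string in L1 against L2:
  'aa': in L2? Yes
  'aaa': in L2? Yes
  'ab': in L2? Yes
  'abb': in L2? No
  'ba': in L2? Yes
  'bb': in L2? Yes
Intersection = {aa, aaa, ab, ba, bb}
|L1 ∩ L2| = 5

5


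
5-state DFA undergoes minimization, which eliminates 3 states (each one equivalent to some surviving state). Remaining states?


Original DFA: 5 states
Redundant states removed: 3
Minimized states = original - removed
= 5 - 3
= 2

2


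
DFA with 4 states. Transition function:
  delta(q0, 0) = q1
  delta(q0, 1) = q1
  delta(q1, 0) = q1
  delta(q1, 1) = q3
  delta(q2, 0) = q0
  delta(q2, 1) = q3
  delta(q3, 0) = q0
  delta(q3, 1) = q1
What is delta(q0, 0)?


Looking up transition function:
delta(q0, 0) in the table
Row: q0, Column: 0
Result: q1

q1


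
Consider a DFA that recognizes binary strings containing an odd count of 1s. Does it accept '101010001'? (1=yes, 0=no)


DFA has 2 states: q_even (start, accept=no) and q_odd
Processing string '101010001' character by character:
  Position 0: read '1', 1-count=1 -> q_odd
  Position 1: read '0', 1-count=1 -> q_odd (no change)
  Position 2: read '1', 1-count=2 -> q_even
  Position 3: read '0', 1-count=2 -> q_even (no change)
  Position 4: read '1', 1-count=3 -> q_odd
  Position 5: read '0', 1-count=3 -> q_odd (no change)
  Position 6: read '0', 1-count=3 -> q_odd (no change)
  Position 7: read '0', 1-count=3 -> q_odd (no change)
  Position 8: read '1', 1-count=4 -> q_even
Final state: q_even, total 1s = 4 (even); the DFA requires an odd count -> reject

0


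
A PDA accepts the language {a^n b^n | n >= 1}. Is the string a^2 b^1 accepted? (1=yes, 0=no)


Language requires equal numbers of a's and b's
PDA pushes for each 'a', pops for each 'b'
Number of a's = 2
Number of b's = 1
2 != 1 -> Reject

0


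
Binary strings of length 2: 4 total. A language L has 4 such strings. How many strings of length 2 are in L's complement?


Alphabet: {0,1}
String length: 2
Total strings of length 2 = 2^2 = 4
Strings in L = 4
Complement = total - |L|
= 4 - 4
= 0

0


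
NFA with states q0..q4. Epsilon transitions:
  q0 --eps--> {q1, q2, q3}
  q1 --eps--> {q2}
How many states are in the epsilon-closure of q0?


Starting from q0
Initialize closure = {q0}
Follow epsilon from q0 -> add q1
Follow epsilon from q0 -> add q2
Follow epsilon from q0 -> add q3
Final closure: {q0, q1, q2, q3}
Size = 4

4


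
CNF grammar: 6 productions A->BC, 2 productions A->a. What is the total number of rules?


CNF allows two rule forms:
  A -> BC (binary): 6 rules
  A -> a (terminal): 2 rules
Total = 6 + 2 = 8

8


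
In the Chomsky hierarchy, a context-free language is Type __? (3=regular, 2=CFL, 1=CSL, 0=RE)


Chomsky hierarchy levels:
  Type 3: Regular (DFA/NFA/regex)
  Type 2: Context-free (PDA)
  Type 1: Context-sensitive
  Type 0: Recursively enumerable (TM)
'context-free' corresponds to Type 2

2


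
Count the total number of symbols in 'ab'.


String: 'ab'
Counting characters:
  'a' appears 1 time(s)
  'b' appears 1 time(s)
Total length = 1 + 1 = 2

2


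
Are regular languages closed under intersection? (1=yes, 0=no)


Regular languages are closed under all standard operations:
- Union: Yes (product construction)
- Intersection: Yes (product construction)
- Complement: Yes (swap accept/reject)
- Concatenation: Yes (NFA construction)
Operation: intersection -> Closed

1


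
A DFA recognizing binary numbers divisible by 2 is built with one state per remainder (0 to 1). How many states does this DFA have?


Divisibility by 2 is tracked via the remainder mod 2: 0, 1, ..., 1
The construction assigns one state to each remainder
Number of remainders = 2

2


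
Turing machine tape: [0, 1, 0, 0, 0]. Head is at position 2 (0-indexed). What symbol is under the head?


Tape: [0, 1, 0, 0, 0]
Positions: 0 1 2 3 4
Values:    0 1 0 0 0
Head at position 2
tape[2] = 0

0


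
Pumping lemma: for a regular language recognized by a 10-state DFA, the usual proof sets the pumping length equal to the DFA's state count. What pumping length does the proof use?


Pumping lemma for regular languages (standard proof):
Take p = |Q|, the number of DFA states.
Any string of length >= |Q| passes through |Q|+1 states while reading its first |Q| symbols,
so by pigeonhole some state repeats, giving the loop that can be pumped.
Here |Q| = 10
Therefore the proof uses p = 10

10


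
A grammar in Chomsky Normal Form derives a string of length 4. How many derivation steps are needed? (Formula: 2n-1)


Chomsky Normal Form derivation:
String length n = 4
Each step either:
  - Splits a nonterminal into two (n-1 such steps)
  - Converts a nonterminal to terminal (n such steps)
Total = (n-1) + n = 2n - 1
= 2(4) - 1
= 8 - 1
= 7

7


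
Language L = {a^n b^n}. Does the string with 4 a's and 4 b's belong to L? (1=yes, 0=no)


Language requires equal numbers of a's and b's
PDA pushes for each 'a', pops for each 'b'
Number of a's = 4
Number of b's = 4
4 == 4 -> Accept

1


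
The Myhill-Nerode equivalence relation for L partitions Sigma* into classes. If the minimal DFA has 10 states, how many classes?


Myhill-Nerode theorem:
Number of equivalence classes = number of states in minimal DFA
Minimal DFA states = 10
Therefore equivalence classes = 10

10


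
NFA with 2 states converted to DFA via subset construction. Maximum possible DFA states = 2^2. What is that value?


NFA has 2 states
Subset construction: each DFA state = subset of NFA states
Maximum subsets = 2^2
2^2 = 4

4


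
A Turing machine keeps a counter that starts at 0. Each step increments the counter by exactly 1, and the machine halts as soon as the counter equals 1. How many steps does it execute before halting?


Counter starts at 0. Counting sequence:
  Step 1: counter = 1
Counter reached 1 -> halt
Total steps = 1

1


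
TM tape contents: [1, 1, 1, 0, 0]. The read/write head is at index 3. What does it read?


Tape: [1, 1, 1, 0, 0]
Positions: 0 1 2 3 4
Values:    1 1 1 0 0
Head at position 3
tape[3] = 0

0


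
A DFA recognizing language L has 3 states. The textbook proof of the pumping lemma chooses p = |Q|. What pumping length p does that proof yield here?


Pumping lemma for regular languages (standard proof):
Take p = |Q|, the number of DFA states.
Any string of length >= |Q| passes through |Q|+1 states while reading its first |Q| symbols,
so by pigeonhole some state repeats, giving the loop that can be pumped.
Here |Q| = 3
Therefore the proof uses p = 3

3


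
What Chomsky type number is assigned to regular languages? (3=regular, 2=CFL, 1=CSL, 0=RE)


Chomsky hierarchy levels:
  Type 3: Regular (DFA/NFA/regex)
  Type 2: Context-free (PDA)
  Type 1: Context-sensitive
  Type 0: Recursively enumerable (TM)
'regular' corresponds to Type 3

3


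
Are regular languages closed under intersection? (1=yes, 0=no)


Regular languages are closed under:
- Union (DFA product construction)
- Intersection (DFA product construction)
- Complement (swap accept/reject states)
- Concatenation (NFA construction)
- Kleene star (NFA construction)
intersection is in this list
Therefore: closed

1


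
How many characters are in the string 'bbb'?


String: 'bbb'
Counting characters:
  'b' appears 3 time(s)
Total length = 0 + 3 = 3

3


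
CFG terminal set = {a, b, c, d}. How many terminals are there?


Terminal symbols: a, b, c, d
Counting each: a (#1), b (#2), c (#3), d (#4)
Total = 4

4


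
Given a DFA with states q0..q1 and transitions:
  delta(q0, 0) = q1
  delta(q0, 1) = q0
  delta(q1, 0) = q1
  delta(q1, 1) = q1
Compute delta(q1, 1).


Looking up transition function:
delta(q1, 1) in the table
Row: q1, Column: 1
Result: q1

q1


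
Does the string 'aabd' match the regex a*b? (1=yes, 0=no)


Pattern: a*b
String: 'aabd'
Pattern requires: zero or more 'a's followed by exactly one 'b'
Found 2 leading 'a's
Remaining: 'bd'
Remaining is not 'b' -> no match
Result: 0

0


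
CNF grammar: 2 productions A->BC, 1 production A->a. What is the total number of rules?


CNF allows two rule forms:
  A -> BC (binary): 2 rules
  A -> a (terminal): 1 rule
Total = 2 + 1 = 3

3


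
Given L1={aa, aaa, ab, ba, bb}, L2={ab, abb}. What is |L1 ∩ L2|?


L1 = {aa, aaa, ab, ba, bb}
L2 = {ab, abb}
Checking each string in L1 against L2:
  'aa': in L2? No
  'aaa': in L2? No
  'ab': in L2? Yes
  'ba': in L2? No
  'bb': in L2? No
Intersection = {ab}
|L1 ∩ L2| = 1

1


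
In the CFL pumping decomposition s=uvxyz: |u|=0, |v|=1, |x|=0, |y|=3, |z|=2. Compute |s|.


|s| = |u| + |v| + |x| + |y| + |z|
= 0 + 1 + 0 + 3 + 2
= 1 + 0 + 5
= 1 + 5
= 6

6


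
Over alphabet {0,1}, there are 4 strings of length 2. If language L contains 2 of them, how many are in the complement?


Alphabet: {0,1}
String length: 2
Total strings of length 2 = 2^2 = 4
Strings in L = 2
Complement = total - |L|
= 4 - 2
= 2

2


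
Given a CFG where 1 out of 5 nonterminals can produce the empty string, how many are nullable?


Nonterminals: {S, A, B, C, D}
A nonterminal is nullable if it can derive epsilon
Counting nullable nonterminals: 1
Total nullable = 1

1


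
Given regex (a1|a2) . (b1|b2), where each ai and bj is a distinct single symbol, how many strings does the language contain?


First group: 2 alternatives
Second group: 2 alternatives
Concatenation: each choice from group 1 pairs with each from group 2
Total = 2 x 2 = 4

4


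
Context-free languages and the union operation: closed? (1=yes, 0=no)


CFL closure properties:
  Closed under: union, concatenation, Kleene star
  NOT closed under: intersection, complement
Operation 'union' is in closed list -> Yes (closed)

1


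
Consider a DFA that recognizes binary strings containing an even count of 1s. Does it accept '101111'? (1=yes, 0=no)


DFA has 2 states: q_even (start, accept=yes) and q_odd
Processing string '101111' character by character:
  Position 0: read '1', 1-count=1 -> q_odd
  Position 1: read '0', 1-count=1 -> q_odd (no change)
  Position 2: read '1', 1-count=2 -> q_even
  Position 3: read '1', 1-count=3 -> q_odd
  Position 4: read '1', 1-count=4 -> q_even
  Position 5: read '1', 1-count=5 -> q_odd
Final state: q_odd, total 1s = 5 (odd); the DFA requires an even count -> reject

0


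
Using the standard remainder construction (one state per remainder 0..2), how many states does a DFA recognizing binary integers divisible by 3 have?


Divisibility by 3 is tracked via the remainder mod 3: 0, 1, ..., 2
The construction assigns one state to each remainder
Number of remainders = 3

3


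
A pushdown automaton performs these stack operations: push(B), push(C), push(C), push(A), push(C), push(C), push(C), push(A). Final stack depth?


Tracing stack operations:
  push(B) -> stack = [B], depth=1
  push(C) -> stack = [B,C], depth=2
  push(C) -> stack = [B,C,C], depth=3
  push(A) -> stack = [B,C,C,A], depth=4
  push(C) -> stack = [B,C,C,A,C], depth=5
  push(C) -> stack = [B,C,C,A,C,C], depth=6
  push(C) -> stack = [B,C,C,A,C,C,C], depth=7
  push(A) -> stack = [B,C,C,A,C,C,C,A], depth=8
Final depth = 8

8


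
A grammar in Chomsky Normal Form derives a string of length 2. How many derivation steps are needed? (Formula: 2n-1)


Chomsky Normal Form derivation:
String length n = 2
Each step either:
  - Splits a nonterminal into two (n-1 such steps)
  - Converts a nonterminal to terminal (n such steps)
Total = (n-1) + n = 2n - 1
= 2(2) - 1
= 4 - 1
= 3

3


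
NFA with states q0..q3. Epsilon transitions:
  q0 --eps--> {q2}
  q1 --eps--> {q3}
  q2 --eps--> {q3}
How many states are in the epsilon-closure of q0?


Starting from q0
Initialize closure = {q0}
Follow epsilon from q0 -> add q2
Follow epsilon from q2 -> add q3
Final closure: {q0, q2, q3}
Size = 3

3


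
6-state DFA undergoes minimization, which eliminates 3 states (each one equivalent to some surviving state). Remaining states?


Original DFA: 6 states
Redundant states removed: 3
Minimized states = original - removed
= 6 - 3
= 3

3


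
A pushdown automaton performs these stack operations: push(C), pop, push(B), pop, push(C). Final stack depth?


Tracing stack operations:
  push(C) -> stack = [C], depth=1
  pop -> removed C, stack = [], depth=0
  push(B) -> stack = [B], depth=1
  pop -> removed B, stack = [], depth=0
  push(C) -> stack = [C], depth=1
Final depth = 1

1


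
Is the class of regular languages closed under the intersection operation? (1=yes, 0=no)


Regular languages are closed under:
- Union (DFA product construction)
- Intersection (DFA product construction)
- Complement (swap accept/reject states)
- Concatenation (NFA construction)
- Kleene star (NFA construction)
intersection is in this list
Therefore: closed

1


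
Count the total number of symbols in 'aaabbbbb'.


String: 'aaabbbbb'
Counting characters:
  'a' appears 3 time(s)
  'b' appears 5 time(s)
Total length = 3 + 5 = 8

8


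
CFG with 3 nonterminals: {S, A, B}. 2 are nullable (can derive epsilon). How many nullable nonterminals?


Nonterminals: {S, A, B}
A nonterminal is nullable if it can derive epsilon
Counting nullable nonterminals: 2
Total nullable = 2

2


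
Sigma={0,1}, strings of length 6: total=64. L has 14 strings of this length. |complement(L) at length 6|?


Alphabet: {0,1}
String length: 6
Total strings of length 6 = 2^6 = 64
Strings in L = 14
Complement = total - |L|
= 64 - 14
= 50

50


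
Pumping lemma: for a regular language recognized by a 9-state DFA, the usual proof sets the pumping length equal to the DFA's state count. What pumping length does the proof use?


Pumping lemma for regular languages (standard proof):
Take p = |Q|, the number of DFA states.
Any string of length >= |Q| passes through |Q|+1 states while reading its first |Q| symbols,
so by pigeonhole some state repeats, giving the loop that can be pumped.
Here |Q| = 9
Therefore the proof uses p = 9

9


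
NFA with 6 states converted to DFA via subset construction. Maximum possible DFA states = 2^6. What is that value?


NFA has 6 states
Subset construction: each DFA state = subset of NFA states
Maximum subsets = 2^6
2^6 = 64

64


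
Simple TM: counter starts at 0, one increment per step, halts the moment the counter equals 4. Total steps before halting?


Counter starts at 0. Counting sequence:
  Step 1: counter = 1
  Step 2: counter = 2
  Step 3: counter = 3
  Step 4: counter = 4
Counter reached 4 -> halt
Total steps = 4

4


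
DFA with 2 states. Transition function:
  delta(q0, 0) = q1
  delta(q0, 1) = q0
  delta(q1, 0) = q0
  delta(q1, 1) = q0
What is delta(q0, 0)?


Looking up transition function:
delta(q0, 0) in the table
Row: q0, Column: 0
Result: q1

q1


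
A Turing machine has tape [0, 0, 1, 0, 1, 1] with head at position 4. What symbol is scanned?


Tape: [0, 0, 1, 0, 1, 1]
Positions: 0 1 2 3 4 5
Values:    0 0 1 0 1 1
Head at position 4
tape[4] = 1

1


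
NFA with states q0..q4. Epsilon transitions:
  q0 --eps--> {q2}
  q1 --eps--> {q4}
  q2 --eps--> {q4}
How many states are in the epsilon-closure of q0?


Starting from q0
Initialize closure = {q0}
Follow epsilon from q0 -> add q2
Follow epsilon from q2 -> add q4
Final closure: {q0, q2, q4}
Size = 3

3


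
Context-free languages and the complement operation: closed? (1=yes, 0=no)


CFL closure properties:
  Closed under: union, concatenation, Kleene star
  NOT closed under: intersection, complement
Operation 'complement' is in not-closed list -> No (not closed)

0


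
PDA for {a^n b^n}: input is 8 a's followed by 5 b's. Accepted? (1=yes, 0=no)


Language requires equal numbers of a's and b's
PDA pushes for each 'a', pops for each 'b'
Number of a's = 8
Number of b's = 5
8 != 5 -> Reject

0


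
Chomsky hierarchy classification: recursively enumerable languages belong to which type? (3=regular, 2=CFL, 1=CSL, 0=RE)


Chomsky hierarchy levels:
  Type 3: Regular (DFA/NFA/regex)
  Type 2: Context-free (PDA)
  Type 1: Context-sensitive
  Type 0: Recursively enumerable (TM)
'recursively enumerable' corresponds to Type 0

0


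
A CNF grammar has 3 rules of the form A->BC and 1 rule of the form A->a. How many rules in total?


CNF allows two rule forms:
  A -> BC (binary): 3 rules
  A -> a (terminal): 1 rule
Total = 3 + 1 = 4

4


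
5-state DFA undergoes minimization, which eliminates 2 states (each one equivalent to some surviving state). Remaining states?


Original DFA: 5 states
Redundant states removed: 2
Minimized states = original - removed
= 5 - 2
= 3

3


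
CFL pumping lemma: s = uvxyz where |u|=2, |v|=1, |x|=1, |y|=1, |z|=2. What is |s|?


|s| = |u| + |v| + |x| + |y| + |z|
= 2 + 1 + 1 + 1 + 2
= 3 + 1 + 3
= 4 + 3
= 7

7


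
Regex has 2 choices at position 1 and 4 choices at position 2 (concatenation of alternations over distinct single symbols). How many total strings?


First group: 2 alternatives
Second group: 4 alternatives
Concatenation: each choice from group 1 pairs with each from group 2
Total = 2 x 4 = 8

8


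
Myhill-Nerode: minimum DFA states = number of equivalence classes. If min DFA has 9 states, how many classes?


Myhill-Nerode theorem:
Number of equivalence classes = number of states in minimal DFA
Minimal DFA states = 9
Therefore equivalence classes = 9

9


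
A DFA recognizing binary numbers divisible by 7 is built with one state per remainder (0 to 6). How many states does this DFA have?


Divisibility by 7 is tracked via the remainder mod 7: 0, 1, ..., 6
The construction assigns one state to each remainder
Number of remainders = 7

7


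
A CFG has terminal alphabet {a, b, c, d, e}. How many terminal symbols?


Terminal symbols: a, b, c, d, e
Counting each: a (#1), b (#2), c (#3), d (#4), e (#5)
Total = 5

5


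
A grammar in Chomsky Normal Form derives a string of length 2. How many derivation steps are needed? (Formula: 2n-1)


Chomsky Normal Form derivation:
String length n = 2
Each step either:
  - Splits a nonterminal into two (n-1 such steps)
  - Converts a nonterminal to terminal (n such steps)
Total = (n-1) + n = 2n - 1
= 2(2) - 1
= 4 - 1
= 3

3


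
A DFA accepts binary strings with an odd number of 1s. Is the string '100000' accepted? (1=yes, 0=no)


DFA has 2 states: q_even (start, accept=no) and q_odd
Processing string '100000' character by character:
  Position 0: read '1', 1-count=1 -> q_odd
  Position 1: read '0', 1-count=1 -> q_odd (no change)
  Position 2: read '0', 1-count=1 -> q_odd (no change)
  Position 3: read '0', 1-count=1 -> q_odd (no change)
  Position 4: read '0', 1-count=1 -> q_odd (no change)
  Position 5: read '0', 1-count=1 -> q_odd (no change)
Final state: q_odd, total 1s = 1 (odd); the DFA requires an odd count -> accept

1


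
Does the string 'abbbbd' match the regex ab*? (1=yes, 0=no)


Pattern: ab*
String: 'abbbbd'
Pattern requires: exactly one 'a' followed by zero or more 'b's
First char is 'a' -> OK
Rest 'bbbbd': all b's? No
Result: 0

0


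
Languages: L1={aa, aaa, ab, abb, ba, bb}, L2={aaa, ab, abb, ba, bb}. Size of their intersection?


L1 = {aa, aaa, ab, abb, ba, bb}
L2 = {aaa, ab, abb, ba, bb}
Checking each string in L1 against L2:
  'aa': in L2? No
  'aaa': in L2? Yes
  'ab': in L2? Yes
  'abb': in L2? Yes
  'ba': in L2? Yes
  'bb': in L2? Yes
Intersection = {aaa, ab, abb, ba, bb}
|L1 ∩ L2| = 5

5


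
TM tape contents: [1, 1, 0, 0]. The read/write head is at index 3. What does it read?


Tape: [1, 1, 0, 0]
Positions: 0 1 2 3
Values:    1 1 0 0
Head at position 3
tape[3] = 0

0


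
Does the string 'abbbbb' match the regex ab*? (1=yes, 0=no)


Pattern: ab*
String: 'abbbbb'
Pattern requires: exactly one 'a' followed by zero or more 'b's
First char is 'a' -> OK
Rest 'bbbbb': all b's? Yes
Result: 1

1


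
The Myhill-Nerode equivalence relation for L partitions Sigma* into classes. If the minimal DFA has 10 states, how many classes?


Myhill-Nerode theorem:
Number of equivalence classes = number of states in minimal DFA
Minimal DFA states = 10
Therefore equivalence classes = 10

10


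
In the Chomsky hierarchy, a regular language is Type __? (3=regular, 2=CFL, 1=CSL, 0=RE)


Chomsky hierarchy levels:
  Type 3: Regular (DFA/NFA/regex)
  Type 2: Context-free (PDA)
  Type 1: Context-sensitive
  Type 0: Recursively enumerable (TM)
'regular' corresponds to Type 3

3


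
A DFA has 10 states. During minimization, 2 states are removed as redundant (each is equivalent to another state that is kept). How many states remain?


Original DFA: 10 states
Redundant states removed: 2
Minimized states = original - removed
= 10 - 2
= 8

8


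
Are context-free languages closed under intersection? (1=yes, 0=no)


CFL closure properties:
  Closed under: union, concatenation, Kleene star
  NOT closed under: intersection, complement
Operation 'intersection' is in not-closed list -> No (not closed)

0


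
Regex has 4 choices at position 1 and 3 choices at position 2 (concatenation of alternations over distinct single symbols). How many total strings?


First group: 4 alternatives
Second group: 3 alternatives
Concatenation: each choice from group 1 pairs with each from group 2
Total = 4 x 3 = 12

12


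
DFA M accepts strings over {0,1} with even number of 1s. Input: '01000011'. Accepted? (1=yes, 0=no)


DFA has 2 states: q_even (start, accept=yes) and q_odd
Processing string '01000011' character by character:
  Position 0: read '0', 1-count=0 -> q_even (no change)
  Position 1: read '1', 1-count=1 -> q_odd
  Position 2: read '0', 1-count=1 -> q_odd (no change)
  Position 3: read '0', 1-count=1 -> q_odd (no change)
  Position 4: read '0', 1-count=1 -> q_odd (no change)
  Position 5: read '0', 1-count=1 -> q_odd (no change)
  Position 6: read '1', 1-count=2 -> q_even
  Position 7: read '1', 1-count=3 -> q_odd
Final state: q_odd, total 1s = 3 (odd); the DFA requires an even count -> reject

0


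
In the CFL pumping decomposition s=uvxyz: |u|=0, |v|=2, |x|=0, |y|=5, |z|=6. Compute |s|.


|s| = |u| + |v| + |x| + |y| + |z|
= 0 + 2 + 0 + 5 + 6
= 2 + 0 + 11
= 2 + 11
= 13

13


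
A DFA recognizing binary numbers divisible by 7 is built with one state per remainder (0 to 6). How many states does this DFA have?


Divisibility by 7 is tracked via the remainder mod 7: 0, 1, ..., 6
The construction assigns one state to each remainder
Number of remainders = 7

7


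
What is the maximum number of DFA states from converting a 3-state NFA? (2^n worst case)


NFA has 3 states
Subset construction: each DFA state = subset of NFA states
Maximum subsets = 2^3
2^3 = 8

8


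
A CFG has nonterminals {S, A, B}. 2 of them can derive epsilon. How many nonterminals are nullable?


Nonterminals: {S, A, B}
A nonterminal is nullable if it can derive epsilon
Counting nullable nonterminals: 2
Total nullable = 2

2


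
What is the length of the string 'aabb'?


String: 'aabb'
Counting characters:
  'a' appears 2 time(s)
  'b' appears 2 time(s)
Total length = 2 + 2 = 4

4


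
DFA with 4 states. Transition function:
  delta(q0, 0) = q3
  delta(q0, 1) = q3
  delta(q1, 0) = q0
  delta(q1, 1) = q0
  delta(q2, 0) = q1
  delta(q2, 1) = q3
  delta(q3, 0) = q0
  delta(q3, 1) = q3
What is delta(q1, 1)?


Looking up transition function:
delta(q1, 1) in the table
Row: q1, Column: 1
Result: q0

q0


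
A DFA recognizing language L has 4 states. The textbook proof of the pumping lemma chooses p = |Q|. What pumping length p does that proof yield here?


Pumping lemma for regular languages (standard proof):
Take p = |Q|, the number of DFA states.
Any string of length >= |Q| passes through |Q|+1 states while reading its first |Q| symbols,
so by pigeonhole some state repeats, giving the loop that can be pumped.
Here |Q| = 4
Therefore the proof uses p = 4

4


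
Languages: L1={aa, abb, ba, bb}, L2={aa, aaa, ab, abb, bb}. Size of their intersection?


L1 = {aa, abb, ba, bb}
L2 = {aa, aaa, ab, abb, bb}
Checking each string in L1 against L2:
  'aa': in L2? Yes
  'abb': in L2? Yes
  'ba': in L2? No
  'bb': in L2? Yes
Intersection = {aa, abb, bb}
|L1 ∩ L2| = 3

3


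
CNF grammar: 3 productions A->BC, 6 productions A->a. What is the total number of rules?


CNF allows two rule forms:
  A -> BC (binary): 3 rules
  A -> a (terminal): 6 rules
Total = 3 + 6 = 9

9
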